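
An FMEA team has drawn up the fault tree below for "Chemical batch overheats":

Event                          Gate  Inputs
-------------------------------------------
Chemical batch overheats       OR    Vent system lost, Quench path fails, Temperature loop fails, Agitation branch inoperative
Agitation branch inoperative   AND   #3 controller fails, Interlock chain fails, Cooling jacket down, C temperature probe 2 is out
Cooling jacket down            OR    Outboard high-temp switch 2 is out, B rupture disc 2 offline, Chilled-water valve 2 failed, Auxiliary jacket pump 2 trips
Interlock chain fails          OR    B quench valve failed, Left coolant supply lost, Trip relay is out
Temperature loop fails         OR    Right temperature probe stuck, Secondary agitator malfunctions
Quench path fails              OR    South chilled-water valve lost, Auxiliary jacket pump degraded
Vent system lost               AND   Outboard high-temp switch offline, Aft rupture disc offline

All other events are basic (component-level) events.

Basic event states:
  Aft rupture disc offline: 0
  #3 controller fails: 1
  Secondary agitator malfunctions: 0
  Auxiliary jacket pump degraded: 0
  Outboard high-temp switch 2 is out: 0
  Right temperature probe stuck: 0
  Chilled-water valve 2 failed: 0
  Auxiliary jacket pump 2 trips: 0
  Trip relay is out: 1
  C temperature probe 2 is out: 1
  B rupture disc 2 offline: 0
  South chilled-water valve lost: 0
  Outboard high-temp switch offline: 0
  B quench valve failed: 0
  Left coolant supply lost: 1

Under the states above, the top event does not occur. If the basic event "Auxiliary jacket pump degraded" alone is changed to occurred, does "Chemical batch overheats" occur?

Yes

Counterfactual: set "Auxiliary jacket pump degraded" to occurred.
Vent system lost [AND]: Outboard high-temp switch offline=not, Aft rupture disc offline=not → not all inputs occur → does not occur.
Quench path fails [OR]: South chilled-water valve lost=not, Auxiliary jacket pump degraded=occurs → at least one input occurs → occurs.
Temperature loop fails [OR]: Right temperature probe stuck=not, Secondary agitator malfunctions=not → no input occurs → does not occur.
Interlock chain fails [OR]: B quench valve failed=not, Left coolant supply lost=occurs, Trip relay is out=occurs → at least one input occurs → occurs.
Cooling jacket down [OR]: Outboard high-temp switch 2 is out=not, B rupture disc 2 offline=not, Chilled-water valve 2 failed=not, Auxiliary jacket pump 2 trips=not → no input occurs → does not occur.
Agitation branch inoperative [AND]: #3 controller fails=occurs, Interlock chain fails=occurs, Cooling jacket down=not, C temperature probe 2 is out=occurs → not all inputs occur → does not occur.
Chemical batch overheats [OR]: Vent system lost=not, Quench path fails=occurs, Temperature loop fails=not, Agitation branch inoperative=not → at least one input occurs → occurs.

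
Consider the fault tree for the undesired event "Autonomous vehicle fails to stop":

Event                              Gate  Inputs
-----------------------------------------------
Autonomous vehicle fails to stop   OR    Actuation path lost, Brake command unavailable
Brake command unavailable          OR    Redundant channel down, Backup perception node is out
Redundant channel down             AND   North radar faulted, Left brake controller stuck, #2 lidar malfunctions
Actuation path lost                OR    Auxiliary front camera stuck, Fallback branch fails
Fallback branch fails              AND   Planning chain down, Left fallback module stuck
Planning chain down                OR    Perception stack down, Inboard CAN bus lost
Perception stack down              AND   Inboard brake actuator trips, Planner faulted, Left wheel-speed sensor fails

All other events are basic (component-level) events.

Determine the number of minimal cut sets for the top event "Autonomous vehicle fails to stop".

5

Perception stack down [AND]: one cut set from each child combined → 1 × 1 × 1 = 1 cut set(s).
Planning chain down [OR]: union of children's cut sets → 2 cut set(s).
Fallback branch fails [AND]: one cut set from each child combined → 2 × 1 = 2 cut set(s).
Actuation path lost [OR]: union of children's cut sets → 3 cut set(s).
Redundant channel down [AND]: one cut set from each child combined → 1 × 1 × 1 = 1 cut set(s).
Brake command unavailable [OR]: union of children's cut sets → 2 cut set(s).
Autonomous vehicle fails to stop [OR]: union of children's cut sets → 5 cut set(s).
Minimal cut sets: {Auxiliary front camera stuck}; {Inboard brake actuator trips, Left fallback module stuck, Left wheel-speed sensor fails, Planner faulted}; {Inboard CAN bus lost, Left fallback module stuck}; {#2 lidar malfunctions, Left brake controller stuck, North radar faulted}; {Backup perception node is out}.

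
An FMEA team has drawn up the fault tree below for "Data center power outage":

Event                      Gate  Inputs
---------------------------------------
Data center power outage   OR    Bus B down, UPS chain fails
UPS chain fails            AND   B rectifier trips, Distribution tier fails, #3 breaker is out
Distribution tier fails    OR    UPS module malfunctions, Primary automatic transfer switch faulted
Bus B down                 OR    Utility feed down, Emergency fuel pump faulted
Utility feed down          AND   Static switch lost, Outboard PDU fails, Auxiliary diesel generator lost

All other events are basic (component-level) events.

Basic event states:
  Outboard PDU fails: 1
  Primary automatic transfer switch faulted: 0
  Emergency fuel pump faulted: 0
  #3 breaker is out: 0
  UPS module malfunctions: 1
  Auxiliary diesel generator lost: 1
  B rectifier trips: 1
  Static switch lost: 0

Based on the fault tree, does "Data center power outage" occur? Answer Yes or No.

No

Utility feed down [AND]: Static switch lost=not, Outboard PDU fails=occurs, Auxiliary diesel generator lost=occurs → not all inputs occur → does not occur.
Bus B down [OR]: Utility feed down=not, Emergency fuel pump faulted=not → no input occurs → does not occur.
Distribution tier fails [OR]: UPS module malfunctions=occurs, Primary automatic transfer switch faulted=not → at least one input occurs → occurs.
UPS chain fails [AND]: B rectifier trips=occurs, Distribution tier fails=occurs, #3 breaker is out=not → not all inputs occur → does not occur.
Data center power outage [OR]: Bus B down=not, UPS chain fails=not → no input occurs → does not occur.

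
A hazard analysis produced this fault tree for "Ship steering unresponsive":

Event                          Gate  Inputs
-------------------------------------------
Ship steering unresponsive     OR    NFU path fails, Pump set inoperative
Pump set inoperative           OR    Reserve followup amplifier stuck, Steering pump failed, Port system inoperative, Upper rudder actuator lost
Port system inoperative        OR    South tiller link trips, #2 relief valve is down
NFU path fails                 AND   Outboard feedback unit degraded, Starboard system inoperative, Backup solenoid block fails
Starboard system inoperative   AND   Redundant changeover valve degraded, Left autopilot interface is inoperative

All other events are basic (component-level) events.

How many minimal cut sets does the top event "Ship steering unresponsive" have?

Starboard system inoperative [AND]: one cut set from each child combined → 1 × 1 = 1 cut set(s).
NFU path fails [AND]: one cut set from each child combined → 1 × 1 × 1 = 1 cut set(s).
Port system inoperative [OR]: union of children's cut sets → 2 cut set(s).
Pump set inoperative [OR]: union of children's cut sets → 5 cut set(s).
Ship steering unresponsive [OR]: union of children's cut sets → 6 cut set(s).
Minimal cut sets: {Backup solenoid block fails, Left autopilot interface is inoperative, Outboard feedback unit degraded, Redundant changeover valve degraded}; {Reserve followup amplifier stuck}; {Steering pump failed}; {South tiller link trips}; {#2 relief valve is down}; {Upper rudder actuator lost}.

6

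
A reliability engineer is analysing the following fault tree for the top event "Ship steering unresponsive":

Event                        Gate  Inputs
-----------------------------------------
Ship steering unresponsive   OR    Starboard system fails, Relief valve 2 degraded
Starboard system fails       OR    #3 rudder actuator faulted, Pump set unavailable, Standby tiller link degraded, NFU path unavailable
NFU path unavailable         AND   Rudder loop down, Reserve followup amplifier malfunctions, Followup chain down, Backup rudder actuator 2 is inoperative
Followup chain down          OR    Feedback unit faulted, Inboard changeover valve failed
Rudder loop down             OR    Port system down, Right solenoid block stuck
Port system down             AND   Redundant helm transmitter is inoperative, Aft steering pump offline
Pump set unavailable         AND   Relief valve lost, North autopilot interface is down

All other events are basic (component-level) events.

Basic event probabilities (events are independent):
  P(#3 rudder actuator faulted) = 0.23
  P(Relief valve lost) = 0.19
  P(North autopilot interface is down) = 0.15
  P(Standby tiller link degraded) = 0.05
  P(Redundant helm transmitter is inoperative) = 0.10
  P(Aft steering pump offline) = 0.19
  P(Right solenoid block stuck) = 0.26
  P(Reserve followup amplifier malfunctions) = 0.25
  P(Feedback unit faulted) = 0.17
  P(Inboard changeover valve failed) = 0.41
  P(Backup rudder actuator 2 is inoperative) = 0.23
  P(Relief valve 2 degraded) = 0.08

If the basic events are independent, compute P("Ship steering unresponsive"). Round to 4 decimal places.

P(Pump set unavailable) [AND] = 0.19 × 0.15 = 0.028500
P(Port system down) [AND] = 0.10 × 0.19 = 0.019000
P(Rudder loop down) [OR] = 1 − (1−0.019000) × (1−0.26) = 0.274060
P(Followup chain down) [OR] = 1 − (1−0.17) × (1−0.41) = 0.510300
P(NFU path unavailable) [AND] = 0.274060 × 0.25 × 0.510300 × 0.23 = 0.008042
P(Starboard system fails) [OR] = 1 − (1−0.23) × (1−0.028500) × (1−0.05) × (1−0.008042) = 0.295063
P(Ship steering unresponsive) [OR] = 1 − (1−0.295063) × (1−0.08) = 0.351458
Rounded to 4 decimal places: P(Ship steering unresponsive) ≈ 0.3515.

0.3515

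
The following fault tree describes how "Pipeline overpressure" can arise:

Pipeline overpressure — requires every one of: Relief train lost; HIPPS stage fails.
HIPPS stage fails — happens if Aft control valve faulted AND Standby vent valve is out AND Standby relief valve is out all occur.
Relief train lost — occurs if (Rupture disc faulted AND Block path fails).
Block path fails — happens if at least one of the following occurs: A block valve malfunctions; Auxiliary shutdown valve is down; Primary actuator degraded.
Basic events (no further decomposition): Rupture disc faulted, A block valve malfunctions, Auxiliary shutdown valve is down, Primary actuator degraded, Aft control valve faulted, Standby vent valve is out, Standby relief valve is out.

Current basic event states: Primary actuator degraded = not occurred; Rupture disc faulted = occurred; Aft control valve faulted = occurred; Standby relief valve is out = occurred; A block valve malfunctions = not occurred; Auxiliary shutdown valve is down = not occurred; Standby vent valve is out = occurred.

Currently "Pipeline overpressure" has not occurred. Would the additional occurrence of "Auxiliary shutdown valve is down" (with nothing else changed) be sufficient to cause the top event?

Yes

Counterfactual: set "Auxiliary shutdown valve is down" to occurred.
Block path fails [OR]: A block valve malfunctions=not, Auxiliary shutdown valve is down=occurs, Primary actuator degraded=not → at least one input occurs → occurs.
Relief train lost [AND]: Rupture disc faulted=occurs, Block path fails=occurs → all inputs occur → occurs.
HIPPS stage fails [AND]: Aft control valve faulted=occurs, Standby vent valve is out=occurs, Standby relief valve is out=occurs → all inputs occur → occurs.
Pipeline overpressure [AND]: Relief train lost=occurs, HIPPS stage fails=occurs → all inputs occur → occurs.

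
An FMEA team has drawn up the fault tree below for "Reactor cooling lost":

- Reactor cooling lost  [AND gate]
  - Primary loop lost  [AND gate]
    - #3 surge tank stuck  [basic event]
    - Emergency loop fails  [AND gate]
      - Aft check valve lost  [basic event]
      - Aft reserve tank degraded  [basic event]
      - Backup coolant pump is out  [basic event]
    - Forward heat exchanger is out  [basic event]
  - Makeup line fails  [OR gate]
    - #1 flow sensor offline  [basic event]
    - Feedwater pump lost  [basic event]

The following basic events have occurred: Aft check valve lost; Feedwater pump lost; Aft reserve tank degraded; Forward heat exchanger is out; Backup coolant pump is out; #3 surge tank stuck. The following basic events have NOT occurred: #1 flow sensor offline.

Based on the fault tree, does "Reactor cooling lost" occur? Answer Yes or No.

Emergency loop fails [AND]: Aft check valve lost=occurs, Aft reserve tank degraded=occurs, Backup coolant pump is out=occurs → all inputs occur → occurs.
Primary loop lost [AND]: #3 surge tank stuck=occurs, Emergency loop fails=occurs, Forward heat exchanger is out=occurs → all inputs occur → occurs.
Makeup line fails [OR]: #1 flow sensor offline=not, Feedwater pump lost=occurs → at least one input occurs → occurs.
Reactor cooling lost [AND]: Primary loop lost=occurs, Makeup line fails=occurs → all inputs occur → occurs.

Yes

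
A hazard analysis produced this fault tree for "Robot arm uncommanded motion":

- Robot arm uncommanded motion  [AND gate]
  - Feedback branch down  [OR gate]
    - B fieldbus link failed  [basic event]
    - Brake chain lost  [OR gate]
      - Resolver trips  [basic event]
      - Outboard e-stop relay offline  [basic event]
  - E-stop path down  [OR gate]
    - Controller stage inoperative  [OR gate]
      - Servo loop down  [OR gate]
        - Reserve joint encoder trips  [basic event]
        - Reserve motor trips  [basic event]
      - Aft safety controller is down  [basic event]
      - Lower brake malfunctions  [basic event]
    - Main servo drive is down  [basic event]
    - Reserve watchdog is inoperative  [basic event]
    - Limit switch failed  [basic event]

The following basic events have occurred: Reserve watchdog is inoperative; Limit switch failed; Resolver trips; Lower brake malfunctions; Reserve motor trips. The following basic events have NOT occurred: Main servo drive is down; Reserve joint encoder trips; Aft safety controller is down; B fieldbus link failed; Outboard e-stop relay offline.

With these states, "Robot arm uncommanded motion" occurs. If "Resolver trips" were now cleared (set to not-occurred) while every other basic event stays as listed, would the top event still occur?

Counterfactual: set "Resolver trips" to not occurred.
Brake chain lost [OR]: Resolver trips=not, Outboard e-stop relay offline=not → no input occurs → does not occur.
Feedback branch down [OR]: B fieldbus link failed=not, Brake chain lost=not → no input occurs → does not occur.
Servo loop down [OR]: Reserve joint encoder trips=not, Reserve motor trips=occurs → at least one input occurs → occurs.
Controller stage inoperative [OR]: Servo loop down=occurs, Aft safety controller is down=not, Lower brake malfunctions=occurs → at least one input occurs → occurs.
E-stop path down [OR]: Controller stage inoperative=occurs, Main servo drive is down=not, Reserve watchdog is inoperative=occurs, Limit switch failed=occurs → at least one input occurs → occurs.
Robot arm uncommanded motion [AND]: Feedback branch down=not, E-stop path down=occurs → not all inputs occur → does not occur.

No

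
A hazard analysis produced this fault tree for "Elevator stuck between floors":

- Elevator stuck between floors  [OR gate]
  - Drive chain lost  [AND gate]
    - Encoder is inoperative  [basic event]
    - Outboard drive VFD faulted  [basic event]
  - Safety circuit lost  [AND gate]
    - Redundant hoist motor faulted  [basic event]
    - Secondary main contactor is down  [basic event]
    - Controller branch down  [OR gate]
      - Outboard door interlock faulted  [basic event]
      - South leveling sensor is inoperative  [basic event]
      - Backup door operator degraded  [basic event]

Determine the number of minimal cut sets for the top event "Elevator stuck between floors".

4

Drive chain lost [AND]: one cut set from each child combined → 1 × 1 = 1 cut set(s).
Controller branch down [OR]: union of children's cut sets → 3 cut set(s).
Safety circuit lost [AND]: one cut set from each child combined → 1 × 1 × 3 = 3 cut set(s).
Elevator stuck between floors [OR]: union of children's cut sets → 4 cut set(s).
Minimal cut sets: {Encoder is inoperative, Outboard drive VFD faulted}; {Outboard door interlock faulted, Redundant hoist motor faulted, Secondary main contactor is down}; {Redundant hoist motor faulted, Secondary main contactor is down, South leveling sensor is inoperative}; {Backup door operator degraded, Redundant hoist motor faulted, Secondary main contactor is down}.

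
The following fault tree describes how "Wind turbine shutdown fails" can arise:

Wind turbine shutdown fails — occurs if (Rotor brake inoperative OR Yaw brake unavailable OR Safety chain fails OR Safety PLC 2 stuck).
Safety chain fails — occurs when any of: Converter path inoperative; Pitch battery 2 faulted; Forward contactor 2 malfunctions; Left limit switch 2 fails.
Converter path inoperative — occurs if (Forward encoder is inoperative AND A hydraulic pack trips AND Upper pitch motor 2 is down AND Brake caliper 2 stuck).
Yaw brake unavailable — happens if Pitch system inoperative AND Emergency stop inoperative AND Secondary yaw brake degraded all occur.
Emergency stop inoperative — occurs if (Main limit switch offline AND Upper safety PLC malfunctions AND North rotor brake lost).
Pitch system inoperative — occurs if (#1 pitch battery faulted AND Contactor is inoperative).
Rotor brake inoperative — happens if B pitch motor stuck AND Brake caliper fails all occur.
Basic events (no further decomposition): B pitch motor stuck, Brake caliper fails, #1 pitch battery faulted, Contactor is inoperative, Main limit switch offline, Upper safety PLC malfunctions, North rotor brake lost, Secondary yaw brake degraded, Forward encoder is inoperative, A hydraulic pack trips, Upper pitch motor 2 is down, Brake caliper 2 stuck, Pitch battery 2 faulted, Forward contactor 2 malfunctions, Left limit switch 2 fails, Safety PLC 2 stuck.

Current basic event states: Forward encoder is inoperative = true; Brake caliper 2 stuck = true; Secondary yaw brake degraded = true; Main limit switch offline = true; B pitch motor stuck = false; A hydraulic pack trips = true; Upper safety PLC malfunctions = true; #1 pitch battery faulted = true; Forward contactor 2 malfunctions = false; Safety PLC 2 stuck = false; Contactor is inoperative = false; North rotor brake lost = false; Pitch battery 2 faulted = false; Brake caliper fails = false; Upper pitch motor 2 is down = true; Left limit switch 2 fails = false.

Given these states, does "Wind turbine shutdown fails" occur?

Yes

Rotor brake inoperative [AND]: B pitch motor stuck=not, Brake caliper fails=not → not all inputs occur → does not occur.
Pitch system inoperative [AND]: #1 pitch battery faulted=occurs, Contactor is inoperative=not → not all inputs occur → does not occur.
Emergency stop inoperative [AND]: Main limit switch offline=occurs, Upper safety PLC malfunctions=occurs, North rotor brake lost=not → not all inputs occur → does not occur.
Yaw brake unavailable [AND]: Pitch system inoperative=not, Emergency stop inoperative=not, Secondary yaw brake degraded=occurs → not all inputs occur → does not occur.
Converter path inoperative [AND]: Forward encoder is inoperative=occurs, A hydraulic pack trips=occurs, Upper pitch motor 2 is down=occurs, Brake caliper 2 stuck=occurs → all inputs occur → occurs.
Safety chain fails [OR]: Converter path inoperative=occurs, Pitch battery 2 faulted=not, Forward contactor 2 malfunctions=not, Left limit switch 2 fails=not → at least one input occurs → occurs.
Wind turbine shutdown fails [OR]: Rotor brake inoperative=not, Yaw brake unavailable=not, Safety chain fails=occurs, Safety PLC 2 stuck=not → at least one input occurs → occurs.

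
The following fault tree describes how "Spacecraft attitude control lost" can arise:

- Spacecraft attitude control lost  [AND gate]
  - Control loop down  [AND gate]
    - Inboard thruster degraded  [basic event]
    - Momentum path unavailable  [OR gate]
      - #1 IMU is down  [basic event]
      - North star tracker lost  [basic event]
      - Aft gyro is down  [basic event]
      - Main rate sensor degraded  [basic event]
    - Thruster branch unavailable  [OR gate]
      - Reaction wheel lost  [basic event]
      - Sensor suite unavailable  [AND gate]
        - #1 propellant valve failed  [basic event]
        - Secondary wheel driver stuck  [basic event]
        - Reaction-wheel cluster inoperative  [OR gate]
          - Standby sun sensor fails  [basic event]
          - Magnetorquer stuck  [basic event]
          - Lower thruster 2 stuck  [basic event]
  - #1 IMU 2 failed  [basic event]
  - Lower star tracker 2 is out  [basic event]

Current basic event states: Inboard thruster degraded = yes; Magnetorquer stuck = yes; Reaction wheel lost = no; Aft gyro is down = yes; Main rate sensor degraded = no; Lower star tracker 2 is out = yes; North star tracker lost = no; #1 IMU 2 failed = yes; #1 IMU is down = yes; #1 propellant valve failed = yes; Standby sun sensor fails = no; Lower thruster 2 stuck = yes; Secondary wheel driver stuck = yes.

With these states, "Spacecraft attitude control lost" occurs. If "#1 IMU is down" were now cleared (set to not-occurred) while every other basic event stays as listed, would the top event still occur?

Yes

Counterfactual: set "#1 IMU is down" to not occurred.
Momentum path unavailable [OR]: #1 IMU is down=not, North star tracker lost=not, Aft gyro is down=occurs, Main rate sensor degraded=not → at least one input occurs → occurs.
Reaction-wheel cluster inoperative [OR]: Standby sun sensor fails=not, Magnetorquer stuck=occurs, Lower thruster 2 stuck=occurs → at least one input occurs → occurs.
Sensor suite unavailable [AND]: #1 propellant valve failed=occurs, Secondary wheel driver stuck=occurs, Reaction-wheel cluster inoperative=occurs → all inputs occur → occurs.
Thruster branch unavailable [OR]: Reaction wheel lost=not, Sensor suite unavailable=occurs → at least one input occurs → occurs.
Control loop down [AND]: Inboard thruster degraded=occurs, Momentum path unavailable=occurs, Thruster branch unavailable=occurs → all inputs occur → occurs.
Spacecraft attitude control lost [AND]: Control loop down=occurs, #1 IMU 2 failed=occurs, Lower star tracker 2 is out=occurs → all inputs occur → occurs.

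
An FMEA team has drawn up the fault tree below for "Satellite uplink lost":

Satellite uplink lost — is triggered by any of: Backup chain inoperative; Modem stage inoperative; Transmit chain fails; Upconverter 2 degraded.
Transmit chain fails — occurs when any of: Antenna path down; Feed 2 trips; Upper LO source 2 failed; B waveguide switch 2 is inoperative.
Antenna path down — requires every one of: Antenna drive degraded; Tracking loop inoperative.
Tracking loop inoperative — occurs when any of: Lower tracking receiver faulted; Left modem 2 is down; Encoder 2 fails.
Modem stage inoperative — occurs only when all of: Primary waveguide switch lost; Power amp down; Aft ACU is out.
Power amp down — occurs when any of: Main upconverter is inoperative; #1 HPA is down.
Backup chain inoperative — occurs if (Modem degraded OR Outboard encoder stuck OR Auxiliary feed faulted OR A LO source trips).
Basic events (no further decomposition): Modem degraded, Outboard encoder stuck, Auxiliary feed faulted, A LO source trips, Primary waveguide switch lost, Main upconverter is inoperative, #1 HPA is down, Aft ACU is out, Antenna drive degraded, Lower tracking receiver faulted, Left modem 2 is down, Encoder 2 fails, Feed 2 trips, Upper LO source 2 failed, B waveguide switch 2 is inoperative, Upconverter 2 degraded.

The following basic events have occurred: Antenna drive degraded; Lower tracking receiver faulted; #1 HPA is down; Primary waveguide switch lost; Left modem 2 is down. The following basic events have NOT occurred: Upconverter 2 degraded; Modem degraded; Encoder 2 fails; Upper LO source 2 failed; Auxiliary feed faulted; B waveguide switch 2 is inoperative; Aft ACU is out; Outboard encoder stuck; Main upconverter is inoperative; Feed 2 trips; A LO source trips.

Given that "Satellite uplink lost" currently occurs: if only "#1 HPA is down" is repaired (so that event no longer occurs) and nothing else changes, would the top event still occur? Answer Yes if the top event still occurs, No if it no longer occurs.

Yes

Counterfactual: set "#1 HPA is down" to not occurred.
Backup chain inoperative [OR]: Modem degraded=not, Outboard encoder stuck=not, Auxiliary feed faulted=not, A LO source trips=not → no input occurs → does not occur.
Power amp down [OR]: Main upconverter is inoperative=not, #1 HPA is down=not → no input occurs → does not occur.
Modem stage inoperative [AND]: Primary waveguide switch lost=occurs, Power amp down=not, Aft ACU is out=not → not all inputs occur → does not occur.
Tracking loop inoperative [OR]: Lower tracking receiver faulted=occurs, Left modem 2 is down=occurs, Encoder 2 fails=not → at least one input occurs → occurs.
Antenna path down [AND]: Antenna drive degraded=occurs, Tracking loop inoperative=occurs → all inputs occur → occurs.
Transmit chain fails [OR]: Antenna path down=occurs, Feed 2 trips=not, Upper LO source 2 failed=not, B waveguide switch 2 is inoperative=not → at least one input occurs → occurs.
Satellite uplink lost [OR]: Backup chain inoperative=not, Modem stage inoperative=not, Transmit chain fails=occurs, Upconverter 2 degraded=not → at least one input occurs → occurs.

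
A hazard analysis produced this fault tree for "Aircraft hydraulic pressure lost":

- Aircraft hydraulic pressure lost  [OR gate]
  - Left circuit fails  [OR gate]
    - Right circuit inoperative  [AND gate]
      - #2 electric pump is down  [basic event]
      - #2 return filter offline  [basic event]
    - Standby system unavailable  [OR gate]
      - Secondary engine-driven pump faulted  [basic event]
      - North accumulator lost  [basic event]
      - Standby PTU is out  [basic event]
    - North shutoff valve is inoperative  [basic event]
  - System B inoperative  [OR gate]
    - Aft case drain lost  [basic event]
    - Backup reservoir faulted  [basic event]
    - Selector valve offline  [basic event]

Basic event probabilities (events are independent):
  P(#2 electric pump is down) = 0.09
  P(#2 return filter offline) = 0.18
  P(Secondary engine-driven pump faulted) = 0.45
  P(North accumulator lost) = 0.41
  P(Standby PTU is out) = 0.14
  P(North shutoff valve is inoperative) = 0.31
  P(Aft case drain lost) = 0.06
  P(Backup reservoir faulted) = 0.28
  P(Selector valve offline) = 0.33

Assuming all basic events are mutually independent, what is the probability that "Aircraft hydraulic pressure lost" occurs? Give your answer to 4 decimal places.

P(Right circuit inoperative) [AND] = 0.09 × 0.18 = 0.016200
P(Standby system unavailable) [OR] = 1 − (1−0.45) × (1−0.41) × (1−0.14) = 0.720930
P(Left circuit fails) [OR] = 1 − (1−0.016200) × (1−0.720930) × (1−0.31) = 0.810561
P(System B inoperative) [OR] = 1 − (1−0.06) × (1−0.28) × (1−0.33) = 0.546544
P(Aircraft hydraulic pressure lost) [OR] = 1 − (1−0.810561) × (1−0.546544) = 0.914098
Rounded to 4 decimal places: P(Aircraft hydraulic pressure lost) ≈ 0.9141.

0.9141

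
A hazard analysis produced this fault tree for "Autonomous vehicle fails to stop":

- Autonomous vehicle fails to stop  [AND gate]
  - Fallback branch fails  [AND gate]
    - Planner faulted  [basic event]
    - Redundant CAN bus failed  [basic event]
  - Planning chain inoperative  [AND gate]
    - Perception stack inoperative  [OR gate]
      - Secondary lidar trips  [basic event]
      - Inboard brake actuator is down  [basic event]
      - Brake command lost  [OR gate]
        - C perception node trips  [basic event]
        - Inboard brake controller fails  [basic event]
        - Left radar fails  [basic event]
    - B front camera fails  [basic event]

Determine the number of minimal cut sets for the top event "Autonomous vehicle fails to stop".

Fallback branch fails [AND]: one cut set from each child combined → 1 × 1 = 1 cut set(s).
Brake command lost [OR]: union of children's cut sets → 3 cut set(s).
Perception stack inoperative [OR]: union of children's cut sets → 5 cut set(s).
Planning chain inoperative [AND]: one cut set from each child combined → 5 × 1 = 5 cut set(s).
Autonomous vehicle fails to stop [AND]: one cut set from each child combined → 1 × 5 = 5 cut set(s).
Minimal cut sets: {B front camera fails, Planner faulted, Redundant CAN bus failed, Secondary lidar trips}; {B front camera fails, Inboard brake actuator is down, Planner faulted, Redundant CAN bus failed}; {B front camera fails, C perception node trips, Planner faulted, Redundant CAN bus failed}; {B front camera fails, Inboard brake controller fails, Planner faulted, Redundant CAN bus failed}; {B front camera fails, Left radar fails, Planner faulted, Redundant CAN bus failed}.

5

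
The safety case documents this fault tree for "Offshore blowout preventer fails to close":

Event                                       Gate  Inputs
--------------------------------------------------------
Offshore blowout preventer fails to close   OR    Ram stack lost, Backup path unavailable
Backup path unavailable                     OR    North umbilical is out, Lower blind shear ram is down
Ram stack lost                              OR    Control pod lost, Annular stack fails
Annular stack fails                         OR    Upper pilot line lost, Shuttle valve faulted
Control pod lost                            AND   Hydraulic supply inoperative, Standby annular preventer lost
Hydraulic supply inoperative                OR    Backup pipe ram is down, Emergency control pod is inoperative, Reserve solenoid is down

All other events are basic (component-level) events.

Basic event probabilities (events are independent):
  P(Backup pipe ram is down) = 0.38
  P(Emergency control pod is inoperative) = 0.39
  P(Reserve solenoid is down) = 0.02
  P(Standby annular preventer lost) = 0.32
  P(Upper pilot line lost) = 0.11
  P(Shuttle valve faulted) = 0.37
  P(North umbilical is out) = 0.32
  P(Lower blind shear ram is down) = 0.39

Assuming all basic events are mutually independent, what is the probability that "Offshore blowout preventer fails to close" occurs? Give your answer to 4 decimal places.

0.8143

P(Hydraulic supply inoperative) [OR] = 1 − (1−0.38) × (1−0.39) × (1−0.02) = 0.629364
P(Control pod lost) [AND] = 0.629364 × 0.32 = 0.201396
P(Annular stack fails) [OR] = 1 − (1−0.11) × (1−0.37) = 0.439300
P(Ram stack lost) [OR] = 1 − (1−0.201396) × (1−0.439300) = 0.552223
P(Backup path unavailable) [OR] = 1 − (1−0.32) × (1−0.39) = 0.585200
P(Offshore blowout preventer fails to close) [OR] = 1 − (1−0.552223) × (1−0.585200) = 0.814262
Rounded to 4 decimal places: P(Offshore blowout preventer fails to close) ≈ 0.8143.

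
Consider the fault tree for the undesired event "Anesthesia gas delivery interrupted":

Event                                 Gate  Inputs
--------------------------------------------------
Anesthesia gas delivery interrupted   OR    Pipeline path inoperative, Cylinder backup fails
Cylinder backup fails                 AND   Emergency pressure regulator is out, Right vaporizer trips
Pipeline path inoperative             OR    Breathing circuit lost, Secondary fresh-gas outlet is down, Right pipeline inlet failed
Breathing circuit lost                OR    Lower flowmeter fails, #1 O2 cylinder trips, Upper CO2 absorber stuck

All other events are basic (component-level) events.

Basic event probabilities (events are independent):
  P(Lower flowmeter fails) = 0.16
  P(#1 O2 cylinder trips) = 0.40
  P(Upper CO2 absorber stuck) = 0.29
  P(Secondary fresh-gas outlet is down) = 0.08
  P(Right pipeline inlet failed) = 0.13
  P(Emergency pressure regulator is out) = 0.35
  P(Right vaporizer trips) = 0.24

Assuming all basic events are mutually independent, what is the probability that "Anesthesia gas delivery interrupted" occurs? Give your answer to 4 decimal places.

0.7376

P(Breathing circuit lost) [OR] = 1 − (1−0.16) × (1−0.40) × (1−0.29) = 0.642160
P(Pipeline path inoperative) [OR] = 1 − (1−0.642160) × (1−0.08) × (1−0.13) = 0.713585
P(Cylinder backup fails) [AND] = 0.35 × 0.24 = 0.084000
P(Anesthesia gas delivery interrupted) [OR] = 1 − (1−0.713585) × (1−0.084000) = 0.737644
Rounded to 4 decimal places: P(Anesthesia gas delivery interrupted) ≈ 0.7376.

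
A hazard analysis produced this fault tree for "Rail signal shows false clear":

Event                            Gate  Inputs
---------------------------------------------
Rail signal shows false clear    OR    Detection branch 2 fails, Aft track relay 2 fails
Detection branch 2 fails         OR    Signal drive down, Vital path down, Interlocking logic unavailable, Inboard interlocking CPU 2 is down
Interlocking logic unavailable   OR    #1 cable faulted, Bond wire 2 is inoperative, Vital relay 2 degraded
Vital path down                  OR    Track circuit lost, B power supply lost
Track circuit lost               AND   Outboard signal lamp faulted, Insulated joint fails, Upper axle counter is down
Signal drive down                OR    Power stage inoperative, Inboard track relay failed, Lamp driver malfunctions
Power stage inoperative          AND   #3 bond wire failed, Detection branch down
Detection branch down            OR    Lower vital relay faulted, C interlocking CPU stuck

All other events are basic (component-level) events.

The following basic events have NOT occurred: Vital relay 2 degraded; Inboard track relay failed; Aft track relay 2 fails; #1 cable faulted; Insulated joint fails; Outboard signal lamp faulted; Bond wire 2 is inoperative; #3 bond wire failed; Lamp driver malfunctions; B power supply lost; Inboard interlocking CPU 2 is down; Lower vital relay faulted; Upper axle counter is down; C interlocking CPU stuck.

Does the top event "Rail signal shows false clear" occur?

No

Detection branch down [OR]: Lower vital relay faulted=not, C interlocking CPU stuck=not → no input occurs → does not occur.
Power stage inoperative [AND]: #3 bond wire failed=not, Detection branch down=not → not all inputs occur → does not occur.
Signal drive down [OR]: Power stage inoperative=not, Inboard track relay failed=not, Lamp driver malfunctions=not → no input occurs → does not occur.
Track circuit lost [AND]: Outboard signal lamp faulted=not, Insulated joint fails=not, Upper axle counter is down=not → not all inputs occur → does not occur.
Vital path down [OR]: Track circuit lost=not, B power supply lost=not → no input occurs → does not occur.
Interlocking logic unavailable [OR]: #1 cable faulted=not, Bond wire 2 is inoperative=not, Vital relay 2 degraded=not → no input occurs → does not occur.
Detection branch 2 fails [OR]: Signal drive down=not, Vital path down=not, Interlocking logic unavailable=not, Inboard interlocking CPU 2 is down=not → no input occurs → does not occur.
Rail signal shows false clear [OR]: Detection branch 2 fails=not, Aft track relay 2 fails=not → no input occurs → does not occur.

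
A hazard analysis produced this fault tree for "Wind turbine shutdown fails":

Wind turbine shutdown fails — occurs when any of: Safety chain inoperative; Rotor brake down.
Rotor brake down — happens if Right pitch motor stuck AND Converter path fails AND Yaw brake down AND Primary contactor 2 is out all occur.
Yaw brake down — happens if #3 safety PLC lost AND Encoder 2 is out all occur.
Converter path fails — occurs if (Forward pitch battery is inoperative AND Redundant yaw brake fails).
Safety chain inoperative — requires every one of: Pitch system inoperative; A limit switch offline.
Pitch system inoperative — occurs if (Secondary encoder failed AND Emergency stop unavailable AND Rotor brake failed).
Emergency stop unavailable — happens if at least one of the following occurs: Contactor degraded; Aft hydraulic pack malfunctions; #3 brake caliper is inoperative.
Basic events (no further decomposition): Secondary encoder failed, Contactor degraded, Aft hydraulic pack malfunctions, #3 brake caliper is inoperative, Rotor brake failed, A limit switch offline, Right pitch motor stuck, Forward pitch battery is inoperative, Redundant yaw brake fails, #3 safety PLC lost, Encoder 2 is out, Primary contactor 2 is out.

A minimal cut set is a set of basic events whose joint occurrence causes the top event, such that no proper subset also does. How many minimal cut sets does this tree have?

Emergency stop unavailable [OR]: union of children's cut sets → 3 cut set(s).
Pitch system inoperative [AND]: one cut set from each child combined → 1 × 3 × 1 = 3 cut set(s).
Safety chain inoperative [AND]: one cut set from each child combined → 3 × 1 = 3 cut set(s).
Converter path fails [AND]: one cut set from each child combined → 1 × 1 = 1 cut set(s).
Yaw brake down [AND]: one cut set from each child combined → 1 × 1 = 1 cut set(s).
Rotor brake down [AND]: one cut set from each child combined → 1 × 1 × 1 × 1 = 1 cut set(s).
Wind turbine shutdown fails [OR]: union of children's cut sets → 4 cut set(s).
Minimal cut sets: {A limit switch offline, Contactor degraded, Rotor brake failed, Secondary encoder failed}; {A limit switch offline, Aft hydraulic pack malfunctions, Rotor brake failed, Secondary encoder failed}; {#3 brake caliper is inoperative, A limit switch offline, Rotor brake failed, Secondary encoder failed}; {#3 safety PLC lost, Encoder 2 is out, Forward pitch battery is inoperative, Primary contactor 2 is out, Redundant yaw brake fails, Right pitch motor stuck}.

4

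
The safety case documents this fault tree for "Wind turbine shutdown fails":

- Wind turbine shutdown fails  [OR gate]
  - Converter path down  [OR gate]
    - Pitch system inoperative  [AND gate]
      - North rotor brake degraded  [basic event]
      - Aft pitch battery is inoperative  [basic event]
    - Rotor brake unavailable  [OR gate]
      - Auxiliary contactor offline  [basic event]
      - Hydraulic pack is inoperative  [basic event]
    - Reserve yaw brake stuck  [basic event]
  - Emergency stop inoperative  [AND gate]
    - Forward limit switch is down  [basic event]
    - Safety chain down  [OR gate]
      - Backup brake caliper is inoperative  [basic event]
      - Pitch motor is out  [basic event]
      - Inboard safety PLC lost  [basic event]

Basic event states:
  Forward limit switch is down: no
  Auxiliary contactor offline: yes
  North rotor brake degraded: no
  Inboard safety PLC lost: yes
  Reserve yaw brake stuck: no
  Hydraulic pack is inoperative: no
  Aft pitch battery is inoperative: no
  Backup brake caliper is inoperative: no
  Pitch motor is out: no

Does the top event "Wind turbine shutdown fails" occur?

Yes

Pitch system inoperative [AND]: North rotor brake degraded=not, Aft pitch battery is inoperative=not → not all inputs occur → does not occur.
Rotor brake unavailable [OR]: Auxiliary contactor offline=occurs, Hydraulic pack is inoperative=not → at least one input occurs → occurs.
Converter path down [OR]: Pitch system inoperative=not, Rotor brake unavailable=occurs, Reserve yaw brake stuck=not → at least one input occurs → occurs.
Safety chain down [OR]: Backup brake caliper is inoperative=not, Pitch motor is out=not, Inboard safety PLC lost=occurs → at least one input occurs → occurs.
Emergency stop inoperative [AND]: Forward limit switch is down=not, Safety chain down=occurs → not all inputs occur → does not occur.
Wind turbine shutdown fails [OR]: Converter path down=occurs, Emergency stop inoperative=not → at least one input occurs → occurs.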